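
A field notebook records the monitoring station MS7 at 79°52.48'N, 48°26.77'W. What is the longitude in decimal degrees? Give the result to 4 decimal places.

48° + 26.77′/60 = 48 + 0.44617 = 48.4462°

48.4462°W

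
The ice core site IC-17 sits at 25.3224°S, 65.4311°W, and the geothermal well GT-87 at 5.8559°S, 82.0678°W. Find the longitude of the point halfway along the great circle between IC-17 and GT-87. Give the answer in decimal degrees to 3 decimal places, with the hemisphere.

74.150°W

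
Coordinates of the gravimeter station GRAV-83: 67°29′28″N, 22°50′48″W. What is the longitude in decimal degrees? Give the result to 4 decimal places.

22° + 50′/60 + 48″/3600 = 22 + 0.83333 + 0.01333 = 22.8467°

22.8467°W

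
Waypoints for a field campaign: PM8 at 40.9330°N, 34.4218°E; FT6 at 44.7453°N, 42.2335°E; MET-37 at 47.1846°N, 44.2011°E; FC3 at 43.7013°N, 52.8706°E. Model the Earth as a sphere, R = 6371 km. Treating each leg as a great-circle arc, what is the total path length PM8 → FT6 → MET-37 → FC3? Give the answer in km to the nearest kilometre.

1854 km

PM8→FT6: c = 0.120006 rad, d = 764.56 km
FT6→MET-37: c = 0.048805 rad, d = 310.94 km
MET-37→FC3: c = 0.122235 rad, d = 778.76 km
Total = 764.56 + 310.94 + 778.76 = 1854.26 km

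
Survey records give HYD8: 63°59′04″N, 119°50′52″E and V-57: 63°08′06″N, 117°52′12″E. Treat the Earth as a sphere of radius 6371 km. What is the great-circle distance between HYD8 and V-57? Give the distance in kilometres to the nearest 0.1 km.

HYD8: φ = +63.98444°, λ = +119.84778°
V-57: φ = +63.13500°, λ = +117.87000°
Δφ = -0.8494°,  Δλ = -1.9778°
a = sin²(Δφ/2) + cos φ₁ cos φ₂ sin²(Δλ/2) = 0.000114
c = 2·arcsin(√a) = 0.021353 rad = 1.2234°
d = R·c = 6371 × 0.021353 = 136.0 km

136.0 km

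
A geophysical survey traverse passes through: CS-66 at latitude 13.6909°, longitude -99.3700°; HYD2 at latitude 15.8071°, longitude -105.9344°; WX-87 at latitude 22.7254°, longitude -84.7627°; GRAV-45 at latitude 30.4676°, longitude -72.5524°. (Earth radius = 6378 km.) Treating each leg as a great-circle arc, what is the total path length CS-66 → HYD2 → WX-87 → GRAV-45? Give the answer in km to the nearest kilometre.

4584 km

CS-66→HYD2: c = 0.116779 rad, d = 744.81 km
HYD2→WX-87: c = 0.368647 rad, d = 2351.23 km
WX-87→GRAV-45: c = 0.233340 rad, d = 1488.24 km
Total = 744.81 + 2351.23 + 1488.24 = 4584.29 km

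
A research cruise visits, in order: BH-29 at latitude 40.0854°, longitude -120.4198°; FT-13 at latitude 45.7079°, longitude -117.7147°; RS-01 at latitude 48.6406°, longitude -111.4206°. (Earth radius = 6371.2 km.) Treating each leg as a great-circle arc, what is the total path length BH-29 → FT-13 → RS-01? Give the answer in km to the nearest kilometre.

BH-29→FT-13: c = 0.104031 rad, d = 662.80 km
FT-13→RS-01: c = 0.090486 rad, d = 576.51 km
Total = 662.80 + 576.51 = 1239.31 km

1239 km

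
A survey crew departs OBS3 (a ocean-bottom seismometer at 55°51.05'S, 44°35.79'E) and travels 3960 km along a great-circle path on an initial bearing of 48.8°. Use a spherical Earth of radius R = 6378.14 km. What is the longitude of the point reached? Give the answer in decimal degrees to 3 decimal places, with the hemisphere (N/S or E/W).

OBS3: φ = -55.85083°, λ = +44.59650°
δ = d/R = 3960/6378.14 = 0.620871 rad
φ₂ = arcsin(sin φ₁ cos δ + cos φ₁ sin δ cos θ)
   = arcsin(-0.82758·0.81337 + 0.56135·0.58174·0.65869) = -27.25988°
λ₂ = λ₁ + atan2(sin θ sin δ cos φ₁, cos δ − sin φ₁ sin φ₂) = 74.09490°

74.095°E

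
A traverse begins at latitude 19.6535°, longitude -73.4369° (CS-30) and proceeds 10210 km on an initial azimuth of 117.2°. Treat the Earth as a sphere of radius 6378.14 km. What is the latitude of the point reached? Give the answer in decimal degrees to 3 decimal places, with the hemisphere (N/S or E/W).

26.127°S

δ = d/R = 10210/6378.14 = 1.600780 rad
φ₂ = arcsin(sin φ₁ cos δ + cos φ₁ sin δ cos θ)
   = arcsin(0.33633·-0.02998 + 0.94174·0.99955·-0.45710) = -26.12677°
λ₂ = λ₁ + atan2(sin θ sin δ cos φ₁, cos δ − sin φ₁ sin φ₂) = 8.53206°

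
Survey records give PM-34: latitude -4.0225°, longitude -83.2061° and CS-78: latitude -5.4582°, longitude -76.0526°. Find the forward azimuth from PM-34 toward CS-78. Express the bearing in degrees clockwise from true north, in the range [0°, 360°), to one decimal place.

101.7°

Δλ = 7.1535°
y = sin Δλ · cos φ₂ = 0.123963
x = cos φ₁ sin φ₂ − sin φ₁ cos φ₂ cos Δλ = -0.025599
θ = atan2(y, x) = 101.6677° → 101.6677° (mod 360°)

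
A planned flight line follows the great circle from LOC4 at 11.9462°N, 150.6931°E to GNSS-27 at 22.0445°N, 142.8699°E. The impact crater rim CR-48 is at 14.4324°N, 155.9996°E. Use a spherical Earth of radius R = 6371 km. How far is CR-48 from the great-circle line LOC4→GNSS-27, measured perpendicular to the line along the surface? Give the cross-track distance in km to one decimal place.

629.3 km

δ₁₃ = central angle LOC4→CR-48 = 0.100061 rad  (haversine)
θ₁₃ = bearing LOC4→CR-48 = 63.714°,  θ₁₂ = bearing LOC4→GNSS-27 = 324.538°
dₓₜ = R·arcsin(sin δ₁₃ · sin(θ₁₃ − θ₁₂)) = 6371·arcsin(0.09989·sin(-260.823°)) = 629.304 km
|dₓₜ| = 629.304 km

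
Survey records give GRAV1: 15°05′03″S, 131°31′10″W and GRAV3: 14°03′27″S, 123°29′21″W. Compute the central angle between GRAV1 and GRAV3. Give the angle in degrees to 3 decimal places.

GRAV1: φ = -15.08417°, λ = -131.51944°
GRAV3: φ = -14.05750°, λ = -123.48917°
Δφ = 1.0267°,  Δλ = 8.0303°
a = sin²(Δφ/2) + cos φ₁ cos φ₂ sin²(Δλ/2) = 0.004672
c = 2·arcsin(√a) = 0.136816 rad = 7.8390°

7.839°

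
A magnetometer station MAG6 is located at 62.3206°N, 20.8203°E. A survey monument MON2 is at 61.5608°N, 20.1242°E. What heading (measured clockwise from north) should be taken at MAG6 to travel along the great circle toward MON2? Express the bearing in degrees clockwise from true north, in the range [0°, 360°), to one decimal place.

203.6°

Δλ = -0.6961°
y = sin Δλ · cos φ₂ = -0.005786
x = cos φ₁ sin φ₂ − sin φ₁ cos φ₂ cos Δλ = -0.013229
θ = atan2(y, x) = -156.3789° → 203.6211° (mod 360°)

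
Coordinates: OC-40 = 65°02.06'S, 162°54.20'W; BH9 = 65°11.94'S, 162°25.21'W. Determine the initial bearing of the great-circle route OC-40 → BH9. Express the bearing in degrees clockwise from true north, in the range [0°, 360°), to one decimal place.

129.2°

OC-40: φ = -65.03433°, λ = -162.90333°
BH9: φ = -65.19900°, λ = -162.42017°
Δλ = 0.4832°
y = sin Δλ · cos φ₂ = 0.003537
x = cos φ₁ sin φ₂ − sin φ₁ cos φ₂ cos Δλ = -0.002887
θ = atan2(y, x) = 129.2250° → 129.2250° (mod 360°)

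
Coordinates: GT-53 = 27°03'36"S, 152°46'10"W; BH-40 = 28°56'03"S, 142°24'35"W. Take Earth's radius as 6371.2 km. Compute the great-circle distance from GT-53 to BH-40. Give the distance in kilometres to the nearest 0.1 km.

1037.9 km

GT-53: φ = -27.06000°, λ = -152.76944°
BH-40: φ = -28.93417°, λ = -142.40972°
Δφ = -1.8742°,  Δλ = 10.3597°
a = sin²(Δφ/2) + cos φ₁ cos φ₂ sin²(Δλ/2) = 0.006620
c = 2·arcsin(√a) = 0.162908 rad = 9.3339°
d = R·c = 6371.2 × 0.162908 = 1037.9 km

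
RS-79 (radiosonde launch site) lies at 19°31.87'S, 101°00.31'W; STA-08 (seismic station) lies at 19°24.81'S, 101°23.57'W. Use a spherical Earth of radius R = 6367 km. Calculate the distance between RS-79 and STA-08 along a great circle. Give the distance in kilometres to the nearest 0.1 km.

42.7 km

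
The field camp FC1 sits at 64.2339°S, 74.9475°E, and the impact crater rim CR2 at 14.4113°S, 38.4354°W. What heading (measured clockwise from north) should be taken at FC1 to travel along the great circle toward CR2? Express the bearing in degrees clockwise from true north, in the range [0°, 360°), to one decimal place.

Δλ = -113.3829°
y = sin Δλ · cos φ₂ = -0.888991
x = cos φ₁ sin φ₂ − sin φ₁ cos φ₂ cos Δλ = -0.454357
θ = atan2(y, x) = -117.0712° → 242.9288° (mod 360°)

242.9°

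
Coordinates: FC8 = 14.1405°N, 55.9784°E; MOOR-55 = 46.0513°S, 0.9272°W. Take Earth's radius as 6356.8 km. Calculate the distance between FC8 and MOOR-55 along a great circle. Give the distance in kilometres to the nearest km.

Δφ = -60.1918°,  Δλ = -56.9056°
a = sin²(Δφ/2) + cos φ₁ cos φ₂ sin²(Δλ/2) = 0.404212
c = 2·arcsin(√a) = 1.378028 rad = 78.9552°
d = R·c = 6356.8 × 1.378028 = 8759.9 km

8760 km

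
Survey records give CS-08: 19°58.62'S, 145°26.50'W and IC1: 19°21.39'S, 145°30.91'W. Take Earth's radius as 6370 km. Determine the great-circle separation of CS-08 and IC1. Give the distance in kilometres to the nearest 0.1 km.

CS-08: φ = -19.97700°, λ = -145.44167°
IC1: φ = -19.35650°, λ = -145.51517°
Δφ = 0.6205°,  Δλ = -0.0735°
a = sin²(Δφ/2) + cos φ₁ cos φ₂ sin²(Δλ/2) = 0.000030
c = 2·arcsin(√a) = 0.010897 rad = 0.6243°
d = R·c = 6370 × 0.010897 = 69.4 km

69.4 km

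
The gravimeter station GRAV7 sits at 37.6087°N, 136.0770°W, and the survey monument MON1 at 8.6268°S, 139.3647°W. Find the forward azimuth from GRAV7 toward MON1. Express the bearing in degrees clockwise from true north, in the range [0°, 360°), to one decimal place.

Δλ = -3.2877°
y = sin Δλ · cos φ₂ = -0.056701
x = cos φ₁ sin φ₂ − sin φ₁ cos φ₂ cos Δλ = -0.721196
θ = atan2(y, x) = -175.5046° → 184.4954° (mod 360°)

184.5°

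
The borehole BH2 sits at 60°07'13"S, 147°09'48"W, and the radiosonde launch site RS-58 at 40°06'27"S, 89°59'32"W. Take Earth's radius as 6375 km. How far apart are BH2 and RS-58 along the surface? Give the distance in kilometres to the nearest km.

4459 km

BH2: φ = -60.12028°, λ = -147.16333°
RS-58: φ = -40.10750°, λ = -89.99222°
Δφ = 20.0128°,  Δλ = 57.1711°
a = sin²(Δφ/2) + cos φ₁ cos φ₂ sin²(Δλ/2) = 0.117422
c = 2·arcsin(√a) = 0.699513 rad = 40.0791°
d = R·c = 6375 × 0.699513 = 4459.4 km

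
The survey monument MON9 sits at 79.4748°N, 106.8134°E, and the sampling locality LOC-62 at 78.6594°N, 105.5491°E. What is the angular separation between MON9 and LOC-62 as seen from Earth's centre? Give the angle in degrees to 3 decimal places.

Δφ = -0.8154°,  Δλ = -1.2643°
a = sin²(Δφ/2) + cos φ₁ cos φ₂ sin²(Δλ/2) = 0.000055
c = 2·arcsin(√a) = 0.014833 rad = 0.8499°

0.850°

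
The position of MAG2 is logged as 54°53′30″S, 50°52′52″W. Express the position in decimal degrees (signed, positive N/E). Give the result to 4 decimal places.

lat: 54.8917° S → -54.8917°
lon: 50.8811° W → -50.8811°

-54.8917°, -50.8811°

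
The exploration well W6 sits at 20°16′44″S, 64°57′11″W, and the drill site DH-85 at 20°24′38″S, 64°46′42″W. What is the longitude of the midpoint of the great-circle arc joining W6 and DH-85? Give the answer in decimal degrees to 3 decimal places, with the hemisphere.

64.866°W

W6: φ = -20.27889°, λ = -64.95306°
DH-85: φ = -20.41056°, λ = -64.77833°
Bx = cos φ₂ cos Δλ = 0.937213,  By = cos φ₂ sin Δλ = 0.002858
φₘ = atan2(sin φ₁ + sin φ₂, √((cos φ₁ + Bx)² + By²)) = -20.34474°
λₘ = λ₁ + atan2(By, cos φ₁ + Bx) = -64.86573°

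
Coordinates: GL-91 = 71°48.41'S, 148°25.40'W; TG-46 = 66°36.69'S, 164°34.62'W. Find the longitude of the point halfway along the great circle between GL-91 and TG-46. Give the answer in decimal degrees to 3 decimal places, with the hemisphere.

157.472°W

GL-91: φ = -71.80683°, λ = -148.42333°
TG-46: φ = -66.61150°, λ = -164.57700°
Bx = cos φ₂ cos Δλ = 0.381291,  By = cos φ₂ sin Δλ = -0.110441
φₘ = atan2(sin φ₁ + sin φ₂, √((cos φ₁ + Bx)² + By²)) = -69.39529°
λₘ = λ₁ + atan2(By, cos φ₁ + Bx) = -157.47164°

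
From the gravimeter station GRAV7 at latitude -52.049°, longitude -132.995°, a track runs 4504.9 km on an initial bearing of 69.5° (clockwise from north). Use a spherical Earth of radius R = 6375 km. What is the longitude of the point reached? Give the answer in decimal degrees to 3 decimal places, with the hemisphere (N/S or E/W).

89.768°W

δ = d/R = 4504.9/6375 = 0.706651 rad
φ₂ = arcsin(sin φ₁ cos δ + cos φ₁ sin δ cos θ)
   = arcsin(-0.78854·0.76054 + 0.61499·0.64929·0.35021) = -27.37902°
λ₂ = λ₁ + atan2(sin θ sin δ cos φ₁, cos δ − sin φ₁ sin φ₂) = -89.76796°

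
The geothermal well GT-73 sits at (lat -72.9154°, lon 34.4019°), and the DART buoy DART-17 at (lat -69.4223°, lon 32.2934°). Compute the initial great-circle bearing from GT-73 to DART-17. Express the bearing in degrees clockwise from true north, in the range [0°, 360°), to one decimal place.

348.0°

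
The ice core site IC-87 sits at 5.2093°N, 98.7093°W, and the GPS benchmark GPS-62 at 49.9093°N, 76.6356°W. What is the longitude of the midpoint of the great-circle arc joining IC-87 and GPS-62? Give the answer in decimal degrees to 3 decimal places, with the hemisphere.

90.069°W

Bx = cos φ₂ cos Δλ = 0.596795,  By = cos φ₂ sin Δλ = 0.242014
φₘ = atan2(sin φ₁ + sin φ₂, √((cos φ₁ + Bx)² + By²)) = 27.97959°
λₘ = λ₁ + atan2(By, cos φ₁ + Bx) = -90.06898°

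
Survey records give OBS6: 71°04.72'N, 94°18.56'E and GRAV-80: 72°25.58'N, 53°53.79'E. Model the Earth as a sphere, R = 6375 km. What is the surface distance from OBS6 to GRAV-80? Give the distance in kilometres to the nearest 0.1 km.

OBS6: φ = +71.07867°, λ = +94.30933°
GRAV-80: φ = +72.42633°, λ = +53.89650°
Δφ = 1.3477°,  Δλ = -40.4128°
a = sin²(Δφ/2) + cos φ₁ cos φ₂ sin²(Δλ/2) = 0.011819
c = 2·arcsin(√a) = 0.217861 rad = 12.4825°
d = R·c = 6375 × 0.217861 = 1388.9 km

1388.9 km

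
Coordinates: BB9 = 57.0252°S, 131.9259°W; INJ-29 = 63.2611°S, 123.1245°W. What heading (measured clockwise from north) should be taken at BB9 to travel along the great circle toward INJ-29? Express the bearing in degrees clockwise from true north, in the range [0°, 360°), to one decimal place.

148.7°

Δλ = 8.8014°
y = sin Δλ · cos φ₂ = 0.068843
x = cos φ₁ sin φ₂ − sin φ₁ cos φ₂ cos Δλ = -0.113067
θ = atan2(y, x) = 148.6640° → 148.6640° (mod 360°)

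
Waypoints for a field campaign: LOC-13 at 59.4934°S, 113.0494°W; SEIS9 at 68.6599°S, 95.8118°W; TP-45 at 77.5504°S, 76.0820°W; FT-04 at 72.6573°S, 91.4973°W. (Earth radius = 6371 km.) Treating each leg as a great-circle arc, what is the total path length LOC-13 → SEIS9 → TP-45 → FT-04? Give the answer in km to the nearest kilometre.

LOC-13→SEIS9: c = 0.205632 rad, d = 1310.08 km
SEIS9→TP-45: c = 0.182571 rad, d = 1163.16 km
TP-45→FT-04: c = 0.109199 rad, d = 695.71 km
Total = 1310.08 + 1163.16 + 695.71 = 3168.95 km

3169 km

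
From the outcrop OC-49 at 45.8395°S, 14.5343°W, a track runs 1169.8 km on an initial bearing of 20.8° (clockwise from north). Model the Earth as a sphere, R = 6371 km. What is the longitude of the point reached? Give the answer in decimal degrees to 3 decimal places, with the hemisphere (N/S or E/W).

δ = d/R = 1169.8/6371 = 0.183613 rad
φ₂ = arcsin(sin φ₁ cos δ + cos φ₁ sin δ cos θ)
   = arcsin(-0.71739·0.98319 + 0.69667·0.18258·0.93483) = -35.90350°
λ₂ = λ₁ + atan2(sin θ sin δ cos φ₁, cos δ − sin φ₁ sin φ₂) = -9.94317°

9.943°W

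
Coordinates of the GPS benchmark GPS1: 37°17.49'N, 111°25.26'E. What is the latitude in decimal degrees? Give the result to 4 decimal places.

37.2915°N

37° + 17.49′/60 = 37 + 0.29150 = 37.2915°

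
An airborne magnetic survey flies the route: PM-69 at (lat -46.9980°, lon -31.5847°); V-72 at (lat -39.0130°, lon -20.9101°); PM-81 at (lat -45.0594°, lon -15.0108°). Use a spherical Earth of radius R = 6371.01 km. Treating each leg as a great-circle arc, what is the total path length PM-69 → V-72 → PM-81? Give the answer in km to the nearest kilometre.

PM-69→V-72: c = 0.194554 rad, d = 1239.51 km
V-72→PM-81: c = 0.130244 rad, d = 829.79 km
Total = 1239.51 + 829.79 = 2069.29 km

2069 km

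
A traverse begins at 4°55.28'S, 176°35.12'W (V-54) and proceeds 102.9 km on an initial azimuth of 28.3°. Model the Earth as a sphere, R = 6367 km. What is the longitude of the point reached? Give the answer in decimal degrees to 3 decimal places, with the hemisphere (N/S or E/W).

176.145°W

V-54: φ = -4.92133°, λ = -176.58533°
δ = d/R = 102.9/6367 = 0.016161 rad
φ₂ = arcsin(sin φ₁ cos δ + cos φ₁ sin δ cos θ)
   = arcsin(-0.08579·0.99987 + 0.99631·0.01616·0.88048) = -4.10589°
λ₂ = λ₁ + atan2(sin θ sin δ cos φ₁, cos δ − sin φ₁ sin φ₂) = -176.14522°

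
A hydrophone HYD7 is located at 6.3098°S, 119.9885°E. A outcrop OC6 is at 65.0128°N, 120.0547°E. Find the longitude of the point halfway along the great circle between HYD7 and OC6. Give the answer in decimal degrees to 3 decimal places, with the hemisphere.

120.008°E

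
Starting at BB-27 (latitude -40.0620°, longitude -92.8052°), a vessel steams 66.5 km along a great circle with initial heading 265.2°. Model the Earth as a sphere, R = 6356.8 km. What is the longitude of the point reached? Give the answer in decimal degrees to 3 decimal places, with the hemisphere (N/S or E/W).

δ = d/R = 66.5/6356.8 = 0.010461 rad
φ₂ = arcsin(sin φ₁ cos δ + cos φ₁ sin δ cos θ)
   = arcsin(-0.64362·0.99995 + 0.76535·0.01046·-0.08368) = -40.10953°
λ₂ = λ₁ + atan2(sin θ sin δ cos φ₁, cos δ − sin φ₁ sin φ₂) = -93.58616°

93.586°W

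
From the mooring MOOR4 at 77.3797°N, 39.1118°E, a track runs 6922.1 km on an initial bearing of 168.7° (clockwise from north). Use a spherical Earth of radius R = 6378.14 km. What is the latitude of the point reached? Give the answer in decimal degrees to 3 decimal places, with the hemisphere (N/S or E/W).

15.420°N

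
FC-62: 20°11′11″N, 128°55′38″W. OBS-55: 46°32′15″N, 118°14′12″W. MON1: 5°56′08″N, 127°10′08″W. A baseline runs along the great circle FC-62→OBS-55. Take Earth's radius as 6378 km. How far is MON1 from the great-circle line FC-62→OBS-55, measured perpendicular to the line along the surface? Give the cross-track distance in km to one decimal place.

618.0 km

FC-62: φ = +20.18639°, λ = -128.92722°
OBS-55: φ = +46.53750°, λ = -118.23667°
MON1: φ = +5.93556°, λ = -127.16889°
δ₁₃ = central angle FC-62→MON1 = 0.250503 rad  (haversine)
θ₁₃ = bearing FC-62→MON1 = 172.928°,  θ₁₂ = bearing FC-62→OBS-55 = 15.899°
dₓₜ = R·arcsin(sin δ₁₃ · sin(θ₁₃ − θ₁₂)) = 6378·arcsin(0.24789·sin(157.029°)) = 617.995 km
|dₓₜ| = 617.995 km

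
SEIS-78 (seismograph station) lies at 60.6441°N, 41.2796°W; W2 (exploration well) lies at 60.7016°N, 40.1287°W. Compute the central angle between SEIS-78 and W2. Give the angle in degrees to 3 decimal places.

Δφ = 0.0575°,  Δλ = 1.1509°
a = sin²(Δφ/2) + cos φ₁ cos φ₂ sin²(Δλ/2) = 0.000024
c = 2·arcsin(√a) = 0.009889 rad = 0.5666°

0.567°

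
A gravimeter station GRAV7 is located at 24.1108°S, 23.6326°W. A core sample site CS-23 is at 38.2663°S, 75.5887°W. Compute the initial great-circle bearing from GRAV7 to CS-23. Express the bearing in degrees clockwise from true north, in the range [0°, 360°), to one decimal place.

239.3°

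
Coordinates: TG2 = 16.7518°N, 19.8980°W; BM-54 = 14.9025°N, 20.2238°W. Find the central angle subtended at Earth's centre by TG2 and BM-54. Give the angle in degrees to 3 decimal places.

Δφ = -1.8493°,  Δλ = -0.3258°
a = sin²(Δφ/2) + cos φ₁ cos φ₂ sin²(Δλ/2) = 0.000268
c = 2·arcsin(√a) = 0.032737 rad = 1.8757°

1.876°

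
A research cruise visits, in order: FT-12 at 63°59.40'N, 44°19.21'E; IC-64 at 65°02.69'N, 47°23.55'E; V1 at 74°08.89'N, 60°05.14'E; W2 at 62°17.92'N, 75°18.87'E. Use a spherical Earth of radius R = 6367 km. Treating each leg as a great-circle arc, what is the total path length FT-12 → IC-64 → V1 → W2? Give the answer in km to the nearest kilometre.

FT-12: φ = +63.99000°, λ = +44.32017°
IC-64: φ = +65.04483°, λ = +47.39250°
V1: φ = +74.14817°, λ = +60.08567°
W2: φ = +62.29867°, λ = +75.31450°
FT-12→IC-64: c = 0.029510 rad, d = 187.89 km
IC-64→V1: c = 0.175793 rad, d = 1119.28 km
V1→W2: c = 0.227508 rad, d = 1448.54 km
Total = 187.89 + 1119.28 + 1448.54 = 2755.71 km

2756 km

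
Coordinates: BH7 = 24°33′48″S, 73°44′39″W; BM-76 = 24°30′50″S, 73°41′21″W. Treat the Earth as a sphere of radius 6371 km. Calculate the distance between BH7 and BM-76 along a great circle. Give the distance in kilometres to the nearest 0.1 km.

BH7: φ = -24.56333°, λ = -73.74417°
BM-76: φ = -24.51389°, λ = -73.68917°
Δφ = 0.0494°,  Δλ = 0.0550°
a = sin²(Δφ/2) + cos φ₁ cos φ₂ sin²(Δλ/2) = 0.000000
c = 2·arcsin(√a) = 0.001228 rad = 0.0703°
d = R·c = 6371 × 0.001228 = 7.8 km

7.8 km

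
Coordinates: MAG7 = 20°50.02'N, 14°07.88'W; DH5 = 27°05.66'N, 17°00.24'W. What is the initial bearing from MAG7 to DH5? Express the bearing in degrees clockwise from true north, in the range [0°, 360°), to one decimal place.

337.8°

MAG7: φ = +20.83367°, λ = -14.13133°
DH5: φ = +27.09433°, λ = -17.00400°
Δλ = -2.8727°
y = sin Δλ · cos φ₂ = -0.044617
x = cos φ₁ sin φ₂ − sin φ₁ cos φ₂ cos Δλ = 0.109450
θ = atan2(y, x) = -22.1780° → 337.8220° (mod 360°)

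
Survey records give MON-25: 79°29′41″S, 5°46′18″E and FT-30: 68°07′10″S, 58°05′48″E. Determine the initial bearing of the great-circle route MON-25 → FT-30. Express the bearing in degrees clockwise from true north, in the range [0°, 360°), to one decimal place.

79.5°

MON-25: φ = -79.49472°, λ = +5.77167°
FT-30: φ = -68.11944°, λ = +58.09667°
Δλ = 52.3250°
y = sin Δλ · cos φ₂ = 0.294967
x = cos φ₁ sin φ₂ − sin φ₁ cos φ₂ cos Δλ = 0.054761
θ = atan2(y, x) = 79.4827° → 79.4827° (mod 360°)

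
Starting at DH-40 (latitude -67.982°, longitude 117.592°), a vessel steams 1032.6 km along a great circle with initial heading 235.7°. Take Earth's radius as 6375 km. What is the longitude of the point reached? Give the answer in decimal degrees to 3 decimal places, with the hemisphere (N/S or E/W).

92.595°E

δ = d/R = 1032.6/6375 = 0.161976 rad
φ₂ = arcsin(sin φ₁ cos δ + cos φ₁ sin δ cos θ)
   = arcsin(-0.92707·0.98691 + 0.37490·0.16127·-0.56353) = -71.62283°
λ₂ = λ₁ + atan2(sin θ sin δ cos φ₁, cos δ − sin φ₁ sin φ₂) = 92.59502°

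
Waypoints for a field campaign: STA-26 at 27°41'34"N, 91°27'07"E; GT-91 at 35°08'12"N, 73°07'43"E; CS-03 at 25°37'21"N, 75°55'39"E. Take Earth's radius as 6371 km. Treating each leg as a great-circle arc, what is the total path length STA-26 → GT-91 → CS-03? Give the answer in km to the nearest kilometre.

3013 km

STA-26: φ = +27.69278°, λ = +91.45194°
GT-91: φ = +35.13667°, λ = +73.12861°
CS-03: φ = +25.62250°, λ = +75.92750°
STA-26→GT-91: c = 0.301614 rad, d = 1921.58 km
GT-91→CS-03: c = 0.171293 rad, d = 1091.31 km
Total = 1921.58 + 1091.31 = 3012.89 km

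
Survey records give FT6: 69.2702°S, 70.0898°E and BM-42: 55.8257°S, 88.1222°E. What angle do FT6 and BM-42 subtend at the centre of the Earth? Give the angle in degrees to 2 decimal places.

15.67°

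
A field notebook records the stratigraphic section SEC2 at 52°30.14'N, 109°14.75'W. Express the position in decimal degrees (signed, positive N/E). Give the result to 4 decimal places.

lat: 52.5023° N → +52.5023°
lon: 109.2458° W → -109.2458°

+52.5023°, -109.2458°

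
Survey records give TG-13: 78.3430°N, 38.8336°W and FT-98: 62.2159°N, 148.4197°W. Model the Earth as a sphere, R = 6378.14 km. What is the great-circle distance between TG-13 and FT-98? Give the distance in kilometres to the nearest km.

Δφ = -16.1271°,  Δλ = -109.5861°
a = sin²(Δφ/2) + cos φ₁ cos φ₂ sin²(Δλ/2) = 0.082555
c = 2·arcsin(√a) = 0.582863 rad = 33.3956°
d = R·c = 6378.14 × 0.582863 = 3717.6 km

3718 km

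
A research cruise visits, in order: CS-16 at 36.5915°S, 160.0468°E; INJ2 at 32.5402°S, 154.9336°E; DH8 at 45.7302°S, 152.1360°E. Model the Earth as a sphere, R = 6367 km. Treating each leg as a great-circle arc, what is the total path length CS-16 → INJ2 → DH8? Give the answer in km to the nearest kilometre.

CS-16→INJ2: c = 0.101949 rad, d = 649.11 km
INJ2→DH8: c = 0.233263 rad, d = 1485.18 km
Total = 649.11 + 1485.18 = 2134.29 km

2134 km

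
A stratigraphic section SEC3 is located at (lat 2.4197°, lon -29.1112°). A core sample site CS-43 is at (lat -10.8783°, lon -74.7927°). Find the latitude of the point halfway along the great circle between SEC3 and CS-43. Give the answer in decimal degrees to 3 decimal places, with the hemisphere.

4.588°S

Bx = cos φ₂ cos Δλ = 0.686092,  By = cos φ₂ sin Δλ = -0.702610
φₘ = atan2(sin φ₁ + sin φ₂, √((cos φ₁ + Bx)² + By²)) = -4.58764°
λₘ = λ₁ + atan2(By, cos φ₁ + Bx) = -51.74392°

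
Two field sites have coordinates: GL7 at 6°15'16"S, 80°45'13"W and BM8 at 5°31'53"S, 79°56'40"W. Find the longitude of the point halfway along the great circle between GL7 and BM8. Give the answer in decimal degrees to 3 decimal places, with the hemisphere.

GL7: φ = -6.25444°, λ = -80.75361°
BM8: φ = -5.53139°, λ = -79.94444°
Bx = cos φ₂ cos Δλ = 0.995244,  By = cos φ₂ sin Δλ = 0.014056
φₘ = atan2(sin φ₁ + sin φ₂, √((cos φ₁ + Bx)² + By²)) = -5.89306°
λₘ = λ₁ + atan2(By, cos φ₁ + Bx) = -80.34876°

80.349°W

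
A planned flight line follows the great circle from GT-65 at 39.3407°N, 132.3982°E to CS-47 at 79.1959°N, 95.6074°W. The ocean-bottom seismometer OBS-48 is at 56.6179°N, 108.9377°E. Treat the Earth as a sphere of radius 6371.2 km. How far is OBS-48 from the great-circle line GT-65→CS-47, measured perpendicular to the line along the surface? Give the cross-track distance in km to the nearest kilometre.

1738 km

δ₁₃ = central angle GT-65→OBS-48 = 0.403475 rad  (haversine)
θ₁₃ = bearing GT-65→OBS-48 = 326.087°,  θ₁₂ = bearing GT-65→CS-47 = 9.426°
dₓₜ = R·arcsin(sin δ₁₃ · sin(θ₁₃ − θ₁₂)) = 6371.2·arcsin(0.39262·sin(316.662°)) = -1738.240 km
|dₓₜ| = 1738.240 km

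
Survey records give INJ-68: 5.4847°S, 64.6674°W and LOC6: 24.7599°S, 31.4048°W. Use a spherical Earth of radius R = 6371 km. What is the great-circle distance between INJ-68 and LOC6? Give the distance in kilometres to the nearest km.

4144 km

Δφ = -19.2752°,  Δλ = 33.2626°
a = sin²(Δφ/2) + cos φ₁ cos φ₂ sin²(Δλ/2) = 0.102074
c = 2·arcsin(√a) = 0.650383 rad = 37.2642°
d = R·c = 6371 × 0.650383 = 4143.6 km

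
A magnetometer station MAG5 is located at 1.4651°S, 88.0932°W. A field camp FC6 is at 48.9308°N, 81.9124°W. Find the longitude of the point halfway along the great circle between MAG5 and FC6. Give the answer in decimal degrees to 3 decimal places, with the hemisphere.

Bx = cos φ₂ cos Δλ = 0.653151,  By = cos φ₂ sin Δλ = 0.070733
φₘ = atan2(sin φ₁ + sin φ₂, √((cos φ₁ + Bx)² + By²)) = 23.76227°
λₘ = λ₁ + atan2(By, cos φ₁ + Bx) = -85.64269°

85.643°W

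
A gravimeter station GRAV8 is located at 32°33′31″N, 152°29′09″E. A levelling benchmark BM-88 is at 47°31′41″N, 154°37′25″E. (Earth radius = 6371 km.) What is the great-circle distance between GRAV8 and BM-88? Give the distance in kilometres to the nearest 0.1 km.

GRAV8: φ = +32.55861°, λ = +152.48583°
BM-88: φ = +47.52806°, λ = +154.62361°
Δφ = 14.9694°,  Δλ = 2.1378°
a = sin²(Δφ/2) + cos φ₁ cos φ₂ sin²(Δλ/2) = 0.017166
c = 2·arcsin(√a) = 0.262795 rad = 15.0571°
d = R·c = 6371 × 0.262795 = 1674.3 km

1674.3 km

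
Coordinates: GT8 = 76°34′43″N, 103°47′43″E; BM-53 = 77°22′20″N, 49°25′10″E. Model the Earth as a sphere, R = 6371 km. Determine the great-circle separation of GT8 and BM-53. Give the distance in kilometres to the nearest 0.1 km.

1316.8 km

GT8: φ = +76.57861°, λ = +103.79528°
BM-53: φ = +77.37222°, λ = +49.41944°
Δφ = 0.7936°,  Δλ = -54.3758°
a = sin²(Δφ/2) + cos φ₁ cos φ₂ sin²(Δλ/2) = 0.010641
c = 2·arcsin(√a) = 0.206683 rad = 11.8421°
d = R·c = 6371 × 0.206683 = 1316.8 km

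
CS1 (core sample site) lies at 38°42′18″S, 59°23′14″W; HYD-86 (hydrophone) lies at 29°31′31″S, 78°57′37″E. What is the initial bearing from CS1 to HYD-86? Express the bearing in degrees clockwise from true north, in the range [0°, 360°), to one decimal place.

143.8°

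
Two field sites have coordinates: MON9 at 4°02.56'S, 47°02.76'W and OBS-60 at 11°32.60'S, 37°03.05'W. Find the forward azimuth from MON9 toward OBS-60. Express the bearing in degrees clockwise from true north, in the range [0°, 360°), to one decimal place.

127.7°

MON9: φ = -4.04267°, λ = -47.04600°
OBS-60: φ = -11.54333°, λ = -37.05083°
Δλ = 9.9952°
y = sin Δλ · cos φ₂ = 0.170055
x = cos φ₁ sin φ₂ − sin φ₁ cos φ₂ cos Δλ = -0.131586
θ = atan2(y, x) = 127.7323° → 127.7323° (mod 360°)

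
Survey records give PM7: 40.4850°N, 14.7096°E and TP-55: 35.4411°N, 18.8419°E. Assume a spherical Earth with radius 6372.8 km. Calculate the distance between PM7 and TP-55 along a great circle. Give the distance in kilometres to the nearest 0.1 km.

Δφ = -5.0439°,  Δλ = 4.1323°
a = sin²(Δφ/2) + cos φ₁ cos φ₂ sin²(Δλ/2) = 0.002742
c = 2·arcsin(√a) = 0.104769 rad = 6.0028°
d = R·c = 6372.8 × 0.104769 = 667.7 km

667.7 km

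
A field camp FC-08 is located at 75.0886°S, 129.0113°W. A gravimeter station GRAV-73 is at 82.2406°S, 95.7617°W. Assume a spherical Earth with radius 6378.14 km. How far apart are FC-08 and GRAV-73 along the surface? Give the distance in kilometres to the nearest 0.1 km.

1048.0 km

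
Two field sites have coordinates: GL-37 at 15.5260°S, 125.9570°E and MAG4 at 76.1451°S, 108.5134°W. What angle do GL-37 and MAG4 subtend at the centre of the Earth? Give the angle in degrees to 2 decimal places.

Δφ = -60.6191°,  Δλ = 125.5296°
a = sin²(Δφ/2) + cos φ₁ cos φ₂ sin²(Δλ/2) = 0.437096
c = 2·arcsin(√a) = 1.444654 rad = 82.7726°

82.77°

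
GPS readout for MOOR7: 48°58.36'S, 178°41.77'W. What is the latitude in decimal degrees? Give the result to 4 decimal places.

48.9727°S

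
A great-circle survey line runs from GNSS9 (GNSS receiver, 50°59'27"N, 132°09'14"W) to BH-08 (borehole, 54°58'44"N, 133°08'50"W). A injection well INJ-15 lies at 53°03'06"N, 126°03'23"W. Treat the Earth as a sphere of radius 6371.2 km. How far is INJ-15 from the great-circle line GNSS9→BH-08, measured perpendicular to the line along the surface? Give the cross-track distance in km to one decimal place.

437.8 km

GNSS9: φ = +50.99083°, λ = -132.15389°
BH-08: φ = +54.97889°, λ = -133.14722°
INJ-15: φ = +53.05167°, λ = -126.05639°
δ₁₃ = central angle GNSS9→INJ-15 = 0.074681 rad  (haversine)
θ₁₃ = bearing GNSS9→INJ-15 = 58.843°,  θ₁₂ = bearing GNSS9→BH-08 = 351.867°
dₓₜ = R·arcsin(sin δ₁₃ · sin(θ₁₃ − θ₁₂)) = 6371.2·arcsin(0.07461·sin(-293.024°)) = 437.841 km
|dₓₜ| = 437.841 km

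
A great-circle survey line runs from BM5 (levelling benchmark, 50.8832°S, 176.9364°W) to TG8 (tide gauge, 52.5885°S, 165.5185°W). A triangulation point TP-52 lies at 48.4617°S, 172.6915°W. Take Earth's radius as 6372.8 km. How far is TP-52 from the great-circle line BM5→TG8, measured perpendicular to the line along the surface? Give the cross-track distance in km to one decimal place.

344.4 km

δ₁₃ = central angle BM5→TP-52 = 0.063895 rad  (haversine)
θ₁₃ = bearing BM5→TP-52 = 50.239°,  θ₁₂ = bearing BM5→TG8 = 108.004°
dₓₜ = R·arcsin(sin δ₁₃ · sin(θ₁₃ − θ₁₂)) = 6372.8·arcsin(0.06385·sin(-57.765°)) = -344.366 km
|dₓₜ| = 344.366 km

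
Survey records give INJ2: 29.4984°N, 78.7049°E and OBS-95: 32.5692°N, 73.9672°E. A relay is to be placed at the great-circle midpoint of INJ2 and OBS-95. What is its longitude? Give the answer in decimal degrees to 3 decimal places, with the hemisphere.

76.374°E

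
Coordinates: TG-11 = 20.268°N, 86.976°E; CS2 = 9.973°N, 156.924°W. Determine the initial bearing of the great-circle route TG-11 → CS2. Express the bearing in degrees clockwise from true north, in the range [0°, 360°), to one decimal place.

Δλ = 116.1000°
y = sin Δλ · cos φ₂ = 0.884458
x = cos φ₁ sin φ₂ − sin φ₁ cos φ₂ cos Δλ = 0.312558
θ = atan2(y, x) = 70.5371° → 70.5371° (mod 360°)

70.5°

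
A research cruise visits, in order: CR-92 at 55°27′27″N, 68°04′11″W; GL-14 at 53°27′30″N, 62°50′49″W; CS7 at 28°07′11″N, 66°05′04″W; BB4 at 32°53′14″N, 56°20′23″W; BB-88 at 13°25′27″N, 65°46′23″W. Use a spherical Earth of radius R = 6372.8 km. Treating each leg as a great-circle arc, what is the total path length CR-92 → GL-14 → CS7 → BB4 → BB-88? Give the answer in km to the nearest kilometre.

6675 km

CR-92: φ = +55.45750°, λ = -68.06972°
GL-14: φ = +53.45833°, λ = -62.84694°
CS7: φ = +28.11972°, λ = -66.08444°
BB4: φ = +32.88722°, λ = -56.33972°
BB-88: φ = +13.42417°, λ = -65.77306°
CR-92→GL-14: c = 0.063419 rad, d = 404.16 km
GL-14→CS7: c = 0.444196 rad, d = 2830.78 km
CS7→BB4: c = 0.168400 rad, d = 1073.18 km
BB4→BB-88: c = 0.371425 rad, d = 2367.02 km
Total = 404.16 + 2830.78 + 1073.18 + 2367.02 = 6675.13 km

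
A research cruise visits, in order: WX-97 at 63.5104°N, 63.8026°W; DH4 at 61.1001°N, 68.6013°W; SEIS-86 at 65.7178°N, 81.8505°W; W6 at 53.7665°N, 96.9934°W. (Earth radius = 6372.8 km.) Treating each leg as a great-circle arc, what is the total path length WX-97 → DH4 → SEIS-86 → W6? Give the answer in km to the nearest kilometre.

WX-97→DH4: c = 0.057284 rad, d = 365.06 km
DH4→SEIS-86: c = 0.130752 rad, d = 833.26 km
SEIS-86→W6: c = 0.246042 rad, d = 1567.98 km
Total = 365.06 + 833.26 + 1567.98 = 2766.30 km

2766 km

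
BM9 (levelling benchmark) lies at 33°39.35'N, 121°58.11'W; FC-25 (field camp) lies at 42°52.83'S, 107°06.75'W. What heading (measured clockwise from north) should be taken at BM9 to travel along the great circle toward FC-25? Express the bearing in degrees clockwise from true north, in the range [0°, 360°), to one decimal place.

BM9: φ = +33.65583°, λ = -121.96850°
FC-25: φ = -42.88050°, λ = -107.11250°
Δλ = 14.8560°
y = sin Δλ · cos φ₂ = 0.187876
x = cos φ₁ sin φ₂ − sin φ₁ cos φ₂ cos Δλ = -0.958943
θ = atan2(y, x) = 168.9150° → 168.9150° (mod 360°)

168.9°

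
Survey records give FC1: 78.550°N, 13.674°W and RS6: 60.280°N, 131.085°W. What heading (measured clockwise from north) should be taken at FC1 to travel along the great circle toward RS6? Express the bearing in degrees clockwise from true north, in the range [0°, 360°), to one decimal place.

Δλ = -117.4110°
y = sin Δλ · cos φ₂ = -0.440101
x = cos φ₁ sin φ₂ − sin φ₁ cos φ₂ cos Δλ = 0.396092
θ = atan2(y, x) = -48.0127° → 311.9873° (mod 360°)

312.0°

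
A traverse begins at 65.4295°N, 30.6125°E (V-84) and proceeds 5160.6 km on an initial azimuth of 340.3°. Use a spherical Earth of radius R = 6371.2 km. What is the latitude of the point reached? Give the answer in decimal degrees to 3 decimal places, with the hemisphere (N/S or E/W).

δ = d/R = 5160.6/6371.2 = 0.809989 rad
φ₂ = arcsin(sin φ₁ cos δ + cos φ₁ sin δ cos θ)
   = arcsin(0.90945·0.68951 + 0.41581·0.72428·0.94147) = 65.58972°
λ₂ = λ₁ + atan2(sin θ sin δ cos φ₁, cos δ − sin φ₁ sin φ₂) = -113.17499°

65.590°N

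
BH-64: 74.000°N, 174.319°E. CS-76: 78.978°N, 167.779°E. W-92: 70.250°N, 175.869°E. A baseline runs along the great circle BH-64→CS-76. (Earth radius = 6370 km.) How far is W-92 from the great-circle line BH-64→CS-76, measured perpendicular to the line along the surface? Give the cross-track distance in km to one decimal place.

43.4 km

δ₁₃ = central angle BH-64→W-92 = 0.065969 rad  (haversine)
θ₁₃ = bearing BH-64→W-92 = 172.030°,  θ₁₂ = bearing BH-64→CS-76 = 346.097°
dₓₜ = R·arcsin(sin δ₁₃ · sin(θ₁₃ − θ₁₂)) = 6370·arcsin(0.06592·sin(-174.067°)) = -43.406 km
|dₓₜ| = 43.406 km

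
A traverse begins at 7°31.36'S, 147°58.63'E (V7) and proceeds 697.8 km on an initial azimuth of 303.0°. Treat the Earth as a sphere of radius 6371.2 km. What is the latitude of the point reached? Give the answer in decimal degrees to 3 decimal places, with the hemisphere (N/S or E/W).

4.078°S

V7: φ = -7.52267°, λ = +147.97717°
δ = d/R = 697.8/6371.2 = 0.109524 rad
φ₂ = arcsin(sin φ₁ cos δ + cos φ₁ sin δ cos θ)
   = arcsin(-0.13092·0.99401 + 0.99139·0.10931·0.54464) = -4.07800°
λ₂ = λ₁ + atan2(sin θ sin δ cos φ₁, cos δ − sin φ₁ sin φ₂) = 142.70403°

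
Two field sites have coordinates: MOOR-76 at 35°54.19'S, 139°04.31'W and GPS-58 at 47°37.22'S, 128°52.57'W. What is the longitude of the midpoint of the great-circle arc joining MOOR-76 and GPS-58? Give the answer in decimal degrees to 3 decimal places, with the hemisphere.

134.442°W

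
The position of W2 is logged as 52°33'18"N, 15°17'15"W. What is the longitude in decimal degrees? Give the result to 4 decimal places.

15.2875°W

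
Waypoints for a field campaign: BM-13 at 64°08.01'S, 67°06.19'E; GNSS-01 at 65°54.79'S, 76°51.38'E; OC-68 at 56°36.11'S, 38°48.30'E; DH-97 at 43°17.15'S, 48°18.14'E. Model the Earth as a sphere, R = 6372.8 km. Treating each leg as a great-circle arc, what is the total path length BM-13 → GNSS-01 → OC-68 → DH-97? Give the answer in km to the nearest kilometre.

4360 km

BM-13: φ = -64.13350°, λ = +67.10317°
GNSS-01: φ = -65.91317°, λ = +76.85633°
OC-68: φ = -56.60183°, λ = +38.80500°
DH-97: φ = -43.28583°, λ = +48.30233°
BM-13→GNSS-01: c = 0.078197 rad, d = 498.33 km
GNSS-01→OC-68: c = 0.350864 rad, d = 2235.99 km
OC-68→DH-97: c = 0.255162 rad, d = 1626.10 km
Total = 498.33 + 2235.99 + 1626.10 = 4360.42 km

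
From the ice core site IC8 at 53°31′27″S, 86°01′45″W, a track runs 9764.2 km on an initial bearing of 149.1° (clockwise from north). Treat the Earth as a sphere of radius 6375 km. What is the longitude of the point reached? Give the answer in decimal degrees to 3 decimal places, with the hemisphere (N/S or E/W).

56.364°E

IC8: φ = -53.52417°, λ = -86.02917°
δ = d/R = 9764.2/6375 = 1.531639 rad
φ₂ = arcsin(sin φ₁ cos δ + cos φ₁ sin δ cos θ)
   = arcsin(-0.80411·0.03915 + 0.59448·0.99923·-0.85806) = -32.76489°
λ₂ = λ₁ + atan2(sin θ sin δ cos φ₁, cos δ − sin φ₁ sin φ₂) = 56.36417°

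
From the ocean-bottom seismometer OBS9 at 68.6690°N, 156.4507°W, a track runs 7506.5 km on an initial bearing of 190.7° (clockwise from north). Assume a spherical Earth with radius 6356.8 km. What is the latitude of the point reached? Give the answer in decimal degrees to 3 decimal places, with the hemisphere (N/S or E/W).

1.346°N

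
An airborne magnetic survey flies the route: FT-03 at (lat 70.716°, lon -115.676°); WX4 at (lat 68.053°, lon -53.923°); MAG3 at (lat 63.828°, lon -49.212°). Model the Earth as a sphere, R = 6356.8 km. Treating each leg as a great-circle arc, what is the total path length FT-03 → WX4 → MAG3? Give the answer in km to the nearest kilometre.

FT-03→WX4: c = 0.365610 rad, d = 2324.11 km
WX4→MAG3: c = 0.080948 rad, d = 514.57 km
Total = 2324.11 + 514.57 = 2838.68 km

2839 km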